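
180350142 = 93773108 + 86577034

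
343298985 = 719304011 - 376005026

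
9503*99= 940797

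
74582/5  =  14916 + 2/5= 14916.40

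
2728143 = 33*82671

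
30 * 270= 8100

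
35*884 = 30940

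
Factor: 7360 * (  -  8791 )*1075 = -69554392000 = -  2^6*5^3*23^1*43^1*59^1*149^1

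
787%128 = 19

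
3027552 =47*64416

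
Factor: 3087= 3^2*7^3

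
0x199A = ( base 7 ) 25052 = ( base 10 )6554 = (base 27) 8qk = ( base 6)50202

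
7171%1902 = 1465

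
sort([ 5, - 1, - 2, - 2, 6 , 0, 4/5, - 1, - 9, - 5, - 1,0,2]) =[ - 9,-5, - 2, - 2, - 1, - 1, - 1,  0,0,4/5,2, 5,6 ] 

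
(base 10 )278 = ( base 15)138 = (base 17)G6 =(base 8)426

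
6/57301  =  6/57301 = 0.00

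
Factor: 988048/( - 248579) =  - 2^4 *37^1 *1669^1*248579^(-1) 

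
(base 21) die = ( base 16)17ED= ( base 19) GI7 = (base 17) 1435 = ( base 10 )6125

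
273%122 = 29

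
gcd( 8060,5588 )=4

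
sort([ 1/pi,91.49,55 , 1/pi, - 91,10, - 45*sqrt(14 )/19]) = [-91,-45*sqrt(14)/19,1/pi , 1/pi,10, 55 , 91.49] 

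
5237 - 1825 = 3412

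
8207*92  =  755044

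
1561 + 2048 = 3609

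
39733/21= 39733/21 = 1892.05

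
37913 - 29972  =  7941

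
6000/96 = 62+1/2= 62.50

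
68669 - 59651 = 9018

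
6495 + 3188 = 9683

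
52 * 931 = 48412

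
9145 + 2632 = 11777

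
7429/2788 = 437/164 = 2.66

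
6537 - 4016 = 2521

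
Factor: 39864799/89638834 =2^( - 1 )*13^1*37^1*67^1 *1237^1 * 2903^ ( - 1) * 15439^( - 1)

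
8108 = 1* 8108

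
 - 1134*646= - 732564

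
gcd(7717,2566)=1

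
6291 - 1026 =5265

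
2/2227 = 2/2227 = 0.00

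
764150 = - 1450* (  -  527)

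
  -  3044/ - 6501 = 3044/6501 = 0.47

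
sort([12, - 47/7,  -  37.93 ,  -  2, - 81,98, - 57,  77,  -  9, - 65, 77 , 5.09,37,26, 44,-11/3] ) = [ - 81, - 65,  -  57, - 37.93,-9,  -  47/7, - 11/3, -2,5.09 , 12,  26, 37,44,77, 77,98 ]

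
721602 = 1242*581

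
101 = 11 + 90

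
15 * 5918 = 88770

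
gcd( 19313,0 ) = 19313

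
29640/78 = 380 = 380.00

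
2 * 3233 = 6466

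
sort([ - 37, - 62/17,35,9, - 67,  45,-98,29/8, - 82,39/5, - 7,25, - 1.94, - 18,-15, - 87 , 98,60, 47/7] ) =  [ -98, - 87, - 82,-67, - 37,-18, - 15,  -  7, - 62/17, - 1.94,29/8, 47/7 , 39/5, 9,25,35, 45,60,98 ] 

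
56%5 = 1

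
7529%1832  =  201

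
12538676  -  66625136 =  - 54086460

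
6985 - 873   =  6112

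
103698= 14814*7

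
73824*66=4872384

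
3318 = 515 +2803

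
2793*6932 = 19361076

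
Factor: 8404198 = 2^1*11^1*73^1*5233^1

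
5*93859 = 469295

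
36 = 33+3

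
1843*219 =403617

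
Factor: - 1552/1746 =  - 2^3 * 3^(  -  2) =- 8/9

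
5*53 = 265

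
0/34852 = 0 = 0.00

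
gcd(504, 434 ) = 14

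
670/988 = 335/494 = 0.68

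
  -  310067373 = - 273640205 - 36427168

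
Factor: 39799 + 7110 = 61^1*769^1 = 46909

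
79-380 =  - 301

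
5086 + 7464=12550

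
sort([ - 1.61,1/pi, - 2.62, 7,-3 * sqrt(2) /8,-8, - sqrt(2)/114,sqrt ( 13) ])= [-8, - 2.62,-1.61,- 3*sqrt( 2 ) /8, - sqrt( 2 )/114,  1/pi,  sqrt( 13),  7] 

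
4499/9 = 4499/9 = 499.89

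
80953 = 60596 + 20357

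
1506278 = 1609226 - 102948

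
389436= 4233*92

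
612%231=150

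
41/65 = 41/65 =0.63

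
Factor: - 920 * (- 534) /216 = 20470/9 = 2^1*3^(-2)*5^1*23^1*89^1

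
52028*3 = 156084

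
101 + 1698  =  1799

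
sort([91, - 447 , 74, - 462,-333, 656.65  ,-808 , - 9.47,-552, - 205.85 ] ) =[  -  808, - 552, - 462,  -  447, -333, - 205.85, - 9.47, 74, 91,656.65]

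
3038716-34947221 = -31908505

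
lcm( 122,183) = 366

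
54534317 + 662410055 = 716944372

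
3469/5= 693 + 4/5 = 693.80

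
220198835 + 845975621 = 1066174456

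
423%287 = 136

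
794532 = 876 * 907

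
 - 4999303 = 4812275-9811578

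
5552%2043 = 1466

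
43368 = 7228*6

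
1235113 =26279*47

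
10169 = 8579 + 1590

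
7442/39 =7442/39= 190.82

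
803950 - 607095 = 196855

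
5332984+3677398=9010382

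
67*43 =2881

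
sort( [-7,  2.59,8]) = [ - 7,2.59, 8]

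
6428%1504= 412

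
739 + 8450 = 9189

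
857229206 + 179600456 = 1036829662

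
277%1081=277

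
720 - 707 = 13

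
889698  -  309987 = 579711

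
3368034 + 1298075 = 4666109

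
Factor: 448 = 2^6*7^1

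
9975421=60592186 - 50616765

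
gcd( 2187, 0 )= 2187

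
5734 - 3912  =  1822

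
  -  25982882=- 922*28181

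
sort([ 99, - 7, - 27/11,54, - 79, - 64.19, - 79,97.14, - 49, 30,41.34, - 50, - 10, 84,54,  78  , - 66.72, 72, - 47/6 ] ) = [ - 79, - 79,-66.72, -64.19, - 50, - 49, - 10,-47/6 , - 7, - 27/11,30,41.34,54, 54, 72,78,84 , 97.14,99 ]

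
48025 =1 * 48025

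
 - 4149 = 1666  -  5815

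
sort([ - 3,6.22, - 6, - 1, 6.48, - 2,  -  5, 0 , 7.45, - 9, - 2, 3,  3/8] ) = [ - 9,-6, - 5, - 3, - 2,-2,-1,  0 , 3/8, 3,6.22,  6.48, 7.45]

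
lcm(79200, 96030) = 7682400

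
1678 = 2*839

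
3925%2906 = 1019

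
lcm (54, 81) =162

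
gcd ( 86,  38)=2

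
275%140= 135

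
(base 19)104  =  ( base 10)365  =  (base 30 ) C5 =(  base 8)555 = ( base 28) D1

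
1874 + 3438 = 5312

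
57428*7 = 401996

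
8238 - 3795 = 4443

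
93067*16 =1489072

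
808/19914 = 404/9957 =0.04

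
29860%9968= 9924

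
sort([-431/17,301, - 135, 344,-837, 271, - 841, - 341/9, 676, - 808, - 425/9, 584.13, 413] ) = [ - 841 , - 837, - 808, - 135, - 425/9,-341/9, - 431/17 , 271,301,  344, 413, 584.13, 676]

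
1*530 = 530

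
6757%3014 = 729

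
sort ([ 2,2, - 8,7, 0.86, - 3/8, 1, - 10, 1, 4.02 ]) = [ - 10, - 8, - 3/8, 0.86, 1,  1 , 2, 2,4.02, 7 ] 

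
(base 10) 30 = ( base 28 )12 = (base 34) U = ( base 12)26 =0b11110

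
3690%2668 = 1022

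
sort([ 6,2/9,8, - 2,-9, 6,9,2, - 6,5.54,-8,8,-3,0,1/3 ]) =[ -9, - 8, - 6, - 3, - 2, 0, 2/9,1/3, 2,5.54,6, 6,8,8, 9 ]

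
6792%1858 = 1218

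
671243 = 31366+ 639877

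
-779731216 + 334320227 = - 445410989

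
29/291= 29/291 = 0.10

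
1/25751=1/25751 = 0.00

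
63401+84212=147613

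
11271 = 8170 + 3101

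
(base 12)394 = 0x220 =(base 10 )544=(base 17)1f0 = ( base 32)H0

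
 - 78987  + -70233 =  - 149220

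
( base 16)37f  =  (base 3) 1020011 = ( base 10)895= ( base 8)1577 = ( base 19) 292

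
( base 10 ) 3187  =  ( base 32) 33j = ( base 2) 110001110011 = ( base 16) c73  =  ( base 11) 2438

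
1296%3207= 1296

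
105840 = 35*3024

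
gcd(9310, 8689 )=1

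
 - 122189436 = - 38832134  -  83357302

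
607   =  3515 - 2908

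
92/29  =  92/29= 3.17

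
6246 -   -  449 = 6695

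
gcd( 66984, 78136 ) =8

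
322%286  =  36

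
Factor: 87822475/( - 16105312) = -2^( - 5 )*5^2*13^1 *19^( - 1 )*26489^(-1)*270223^1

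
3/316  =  3/316= 0.01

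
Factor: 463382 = 2^1 * 41^1 *5651^1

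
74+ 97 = 171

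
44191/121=365+26/121 = 365.21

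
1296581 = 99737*13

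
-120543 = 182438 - 302981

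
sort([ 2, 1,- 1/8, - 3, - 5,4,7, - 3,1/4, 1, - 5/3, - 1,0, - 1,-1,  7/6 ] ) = [ - 5, - 3, - 3, - 5/3, - 1, - 1, - 1, - 1/8,0, 1/4,1, 1, 7/6,2, 4,7 ] 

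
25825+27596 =53421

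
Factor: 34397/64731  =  3^ ( - 1 )*11^1*53^1*59^1*21577^( - 1 )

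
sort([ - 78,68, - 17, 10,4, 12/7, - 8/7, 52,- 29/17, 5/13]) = [  -  78, - 17, - 29/17,-8/7,5/13, 12/7,4, 10,52,68]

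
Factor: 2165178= 2^1*3^1*360863^1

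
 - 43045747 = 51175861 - 94221608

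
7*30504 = 213528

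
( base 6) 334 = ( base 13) A0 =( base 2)10000010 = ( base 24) 5A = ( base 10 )130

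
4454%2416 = 2038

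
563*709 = 399167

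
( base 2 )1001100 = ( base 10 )76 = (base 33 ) 2A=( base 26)2o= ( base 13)5B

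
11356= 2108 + 9248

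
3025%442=373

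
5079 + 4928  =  10007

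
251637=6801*37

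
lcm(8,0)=0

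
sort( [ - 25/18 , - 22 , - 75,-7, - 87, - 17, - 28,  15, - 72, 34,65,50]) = [ - 87, - 75,-72, - 28, - 22, - 17,-7, - 25/18,15, 34, 50, 65 ]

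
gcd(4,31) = 1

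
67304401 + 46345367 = 113649768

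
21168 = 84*252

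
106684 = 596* 179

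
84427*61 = 5150047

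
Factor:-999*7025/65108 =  - 2^( - 2) * 3^3 * 5^2*37^1 * 41^( -1 )*281^1*397^( -1) = -7017975/65108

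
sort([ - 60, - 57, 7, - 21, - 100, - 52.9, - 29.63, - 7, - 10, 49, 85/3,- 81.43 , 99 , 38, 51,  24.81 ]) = [ - 100,-81.43, -60, -57,-52.9, - 29.63, - 21, - 10, - 7,  7,24.81, 85/3, 38, 49,  51, 99]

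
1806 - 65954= - 64148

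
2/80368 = 1/40184 = 0.00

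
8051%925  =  651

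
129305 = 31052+98253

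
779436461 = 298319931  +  481116530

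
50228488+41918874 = 92147362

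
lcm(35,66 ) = 2310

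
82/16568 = 41/8284 = 0.00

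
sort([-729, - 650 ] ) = [ -729, - 650] 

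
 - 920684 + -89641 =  - 1010325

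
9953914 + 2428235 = 12382149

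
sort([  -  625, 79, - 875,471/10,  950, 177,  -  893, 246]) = [-893 ,  -  875,-625,471/10, 79,177,  246,950] 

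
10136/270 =5068/135 =37.54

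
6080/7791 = 6080/7791 = 0.78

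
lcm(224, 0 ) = 0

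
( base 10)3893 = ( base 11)2A1A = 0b111100110101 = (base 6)30005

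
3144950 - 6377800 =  - 3232850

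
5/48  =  5/48 = 0.10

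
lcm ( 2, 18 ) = 18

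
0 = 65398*0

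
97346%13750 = 1096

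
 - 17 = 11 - 28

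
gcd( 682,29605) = 31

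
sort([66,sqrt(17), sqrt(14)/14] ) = [ sqrt(14)/14 , sqrt( 17), 66 ] 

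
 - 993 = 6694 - 7687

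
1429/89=1429/89 = 16.06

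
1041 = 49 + 992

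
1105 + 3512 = 4617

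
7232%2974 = 1284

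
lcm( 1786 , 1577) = 148238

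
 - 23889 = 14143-38032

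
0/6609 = 0 = 0.00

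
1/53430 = 1/53430 = 0.00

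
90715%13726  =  8359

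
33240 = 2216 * 15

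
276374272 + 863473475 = 1139847747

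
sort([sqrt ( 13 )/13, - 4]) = [-4 , sqrt(13 )/13]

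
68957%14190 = 12197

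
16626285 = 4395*3783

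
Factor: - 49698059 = - 49698059^1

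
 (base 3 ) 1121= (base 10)43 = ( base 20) 23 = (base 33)1a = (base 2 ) 101011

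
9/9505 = 9/9505 = 0.00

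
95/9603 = 95/9603 = 0.01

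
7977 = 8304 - 327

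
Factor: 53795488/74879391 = 2^5 * 3^( - 1) * 61^(-1 ) *659^1*2551^1*409177^( - 1)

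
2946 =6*491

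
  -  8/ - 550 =4/275 = 0.01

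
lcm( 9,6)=18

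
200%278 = 200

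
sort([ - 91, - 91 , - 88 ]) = [ - 91, - 91, - 88] 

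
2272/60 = 37 + 13/15 = 37.87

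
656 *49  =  32144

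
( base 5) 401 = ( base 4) 1211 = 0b1100101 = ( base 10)101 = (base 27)3K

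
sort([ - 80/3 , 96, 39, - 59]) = [ - 59, - 80/3,39,96]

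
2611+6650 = 9261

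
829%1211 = 829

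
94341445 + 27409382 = 121750827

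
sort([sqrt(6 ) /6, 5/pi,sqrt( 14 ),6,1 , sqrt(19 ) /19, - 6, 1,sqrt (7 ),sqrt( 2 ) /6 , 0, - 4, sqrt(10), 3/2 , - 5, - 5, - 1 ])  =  [ - 6, - 5,- 5,  -  4, - 1, 0, sqrt(19 ) /19,sqrt(2 )/6 , sqrt( 6 )/6,  1, 1,  3/2, 5/pi, sqrt( 7) , sqrt( 10) , sqrt(14 ), 6 ]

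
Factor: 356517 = 3^2 * 7^1*5659^1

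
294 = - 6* ( - 49)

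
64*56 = 3584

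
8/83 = 8/83 = 0.10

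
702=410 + 292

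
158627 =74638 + 83989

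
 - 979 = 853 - 1832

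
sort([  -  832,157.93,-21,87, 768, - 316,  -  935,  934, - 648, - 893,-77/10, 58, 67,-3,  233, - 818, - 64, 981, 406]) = [ - 935 ,  -  893 , -832, - 818,  -  648, - 316, - 64, - 21, - 77/10, - 3, 58,67, 87, 157.93,233, 406, 768, 934 , 981]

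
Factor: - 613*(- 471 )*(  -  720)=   -  2^4*3^3 * 5^1*157^1*613^1= -  207880560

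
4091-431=3660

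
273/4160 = 21/320  =  0.07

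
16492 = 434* 38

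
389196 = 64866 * 6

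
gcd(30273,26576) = 1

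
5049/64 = 78 + 57/64=78.89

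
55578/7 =7939 + 5/7 = 7939.71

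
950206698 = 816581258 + 133625440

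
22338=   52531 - 30193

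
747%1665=747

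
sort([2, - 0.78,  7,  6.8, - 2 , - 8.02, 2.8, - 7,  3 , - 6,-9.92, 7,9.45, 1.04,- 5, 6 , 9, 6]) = [ - 9.92, - 8.02,  -  7, - 6,  -  5,  -  2, - 0.78, 1.04, 2,2.8, 3, 6, 6, 6.8, 7, 7,  9, 9.45] 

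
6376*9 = 57384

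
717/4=179 + 1/4  =  179.25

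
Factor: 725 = 5^2 * 29^1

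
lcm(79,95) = 7505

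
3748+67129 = 70877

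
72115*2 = 144230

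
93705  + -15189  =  78516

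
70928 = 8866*8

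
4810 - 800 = 4010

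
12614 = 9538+3076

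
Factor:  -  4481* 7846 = -2^1*3923^1*4481^1 = - 35157926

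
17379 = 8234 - -9145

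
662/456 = 1 + 103/228 = 1.45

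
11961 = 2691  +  9270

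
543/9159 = 181/3053 = 0.06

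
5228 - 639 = 4589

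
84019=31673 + 52346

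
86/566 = 43/283 = 0.15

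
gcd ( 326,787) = 1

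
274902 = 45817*6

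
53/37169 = 53/37169  =  0.00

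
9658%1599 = 64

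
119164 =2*59582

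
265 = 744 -479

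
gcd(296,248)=8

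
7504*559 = 4194736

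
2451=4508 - 2057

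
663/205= 3 + 48/205 = 3.23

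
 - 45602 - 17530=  - 63132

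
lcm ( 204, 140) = 7140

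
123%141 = 123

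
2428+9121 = 11549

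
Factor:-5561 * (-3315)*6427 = 118479913305 = 3^1 * 5^1*13^1*17^1 * 67^1*83^1  *6427^1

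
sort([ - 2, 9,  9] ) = [ - 2, 9,9]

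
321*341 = 109461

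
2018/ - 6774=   -  1 + 2378/3387 = - 0.30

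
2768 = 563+2205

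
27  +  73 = 100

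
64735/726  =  535/6  =  89.17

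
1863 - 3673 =-1810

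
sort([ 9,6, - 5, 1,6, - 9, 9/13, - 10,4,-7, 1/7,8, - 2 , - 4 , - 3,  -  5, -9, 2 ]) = [ - 10,  -  9, - 9, - 7,-5,- 5, - 4, - 3, - 2, 1/7, 9/13,1,2, 4 , 6, 6, 8, 9] 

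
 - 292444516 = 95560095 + -388004611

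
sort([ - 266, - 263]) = [ -266,-263 ]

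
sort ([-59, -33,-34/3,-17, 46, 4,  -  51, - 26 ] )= [-59,-51, - 33, -26,-17,-34/3, 4, 46 ] 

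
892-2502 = -1610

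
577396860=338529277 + 238867583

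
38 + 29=67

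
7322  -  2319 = 5003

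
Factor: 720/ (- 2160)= - 1/3=-3^(- 1 ) 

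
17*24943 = 424031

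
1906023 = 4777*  399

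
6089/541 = 11+138/541 = 11.26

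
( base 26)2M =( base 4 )1022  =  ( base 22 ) 38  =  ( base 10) 74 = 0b1001010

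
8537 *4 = 34148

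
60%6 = 0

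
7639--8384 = 16023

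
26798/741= 26798/741 = 36.16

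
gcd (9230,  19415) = 5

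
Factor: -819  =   - 3^2*7^1*13^1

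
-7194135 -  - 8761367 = 1567232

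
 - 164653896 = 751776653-916430549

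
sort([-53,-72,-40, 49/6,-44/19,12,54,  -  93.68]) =[ - 93.68, - 72,-53,-40,-44/19, 49/6,12,54]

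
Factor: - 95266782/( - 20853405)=2^1 * 5^( - 1)*13^1*23^1*31^1 * 163^(- 1)*571^1*2843^(- 1)= 10585198/2317045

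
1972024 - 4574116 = -2602092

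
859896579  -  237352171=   622544408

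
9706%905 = 656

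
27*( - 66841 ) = -1804707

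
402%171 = 60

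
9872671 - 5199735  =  4672936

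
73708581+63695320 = 137403901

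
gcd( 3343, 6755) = 1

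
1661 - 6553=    -4892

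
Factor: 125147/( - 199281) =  -341/543 = -  3^( - 1)*11^1*31^1*181^( - 1)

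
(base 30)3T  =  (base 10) 119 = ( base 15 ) 7E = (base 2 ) 1110111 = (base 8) 167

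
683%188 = 119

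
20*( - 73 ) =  - 1460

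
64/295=64/295 = 0.22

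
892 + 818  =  1710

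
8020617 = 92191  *87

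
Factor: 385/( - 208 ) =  - 2^(-4)*5^1*7^1*11^1*13^( - 1)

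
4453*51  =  227103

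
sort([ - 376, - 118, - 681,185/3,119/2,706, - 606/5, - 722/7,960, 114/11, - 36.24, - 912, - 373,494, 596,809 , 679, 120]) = [ - 912, - 681, - 376, -373, - 606/5, - 118, - 722/7, - 36.24,114/11,119/2,185/3,120 , 494,596,  679,706,  809,960] 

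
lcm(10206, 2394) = 193914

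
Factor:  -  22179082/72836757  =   - 2^1* 3^( - 2)*7^( - 1 )*37^(-1 )*1543^1  *  7187^1*31247^( - 1) 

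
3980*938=3733240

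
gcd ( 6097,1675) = 67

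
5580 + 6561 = 12141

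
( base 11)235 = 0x118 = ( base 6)1144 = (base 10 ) 280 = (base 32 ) 8o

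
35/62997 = 35/62997 = 0.00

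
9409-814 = 8595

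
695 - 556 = 139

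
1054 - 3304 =  -  2250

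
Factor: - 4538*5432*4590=-2^5*3^3*5^1*7^1*17^1*97^1  *2269^1 = -113145409440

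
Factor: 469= 7^1 * 67^1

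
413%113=74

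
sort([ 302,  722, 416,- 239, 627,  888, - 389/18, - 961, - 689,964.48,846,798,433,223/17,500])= [-961, - 689, - 239, - 389/18 , 223/17,302,416,  433,500,627,  722,798, 846,888,  964.48]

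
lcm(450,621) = 31050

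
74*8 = 592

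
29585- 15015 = 14570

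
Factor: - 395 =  - 5^1*79^1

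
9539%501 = 20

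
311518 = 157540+153978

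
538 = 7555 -7017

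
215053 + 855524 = 1070577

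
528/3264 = 11/68 = 0.16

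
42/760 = 21/380= 0.06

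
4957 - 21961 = -17004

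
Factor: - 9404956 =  - 2^2*11^1*37^1*53^1*109^1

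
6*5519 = 33114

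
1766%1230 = 536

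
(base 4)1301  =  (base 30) 3N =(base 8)161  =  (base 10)113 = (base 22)53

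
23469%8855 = 5759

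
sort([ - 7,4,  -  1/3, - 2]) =[-7, - 2,  -  1/3,4] 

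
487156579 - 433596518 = 53560061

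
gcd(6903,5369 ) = 767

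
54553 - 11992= 42561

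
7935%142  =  125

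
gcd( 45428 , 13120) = 164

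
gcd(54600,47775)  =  6825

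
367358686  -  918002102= - 550643416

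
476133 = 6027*79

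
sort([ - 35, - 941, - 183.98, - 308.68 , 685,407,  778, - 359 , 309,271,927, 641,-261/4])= [ - 941,  -  359, - 308.68, - 183.98, - 261/4,-35, 271, 309 , 407, 641, 685,778,927]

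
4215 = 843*5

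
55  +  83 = 138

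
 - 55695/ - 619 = 89 + 604/619 = 89.98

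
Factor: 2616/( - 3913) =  - 2^3*3^1*7^(-1)*13^( - 1 )*43^( - 1)*109^1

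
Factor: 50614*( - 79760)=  - 2^5 *5^1* 997^1*25307^1 = - 4036972640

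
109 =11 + 98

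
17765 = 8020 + 9745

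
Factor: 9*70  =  2^1*3^2*5^1*7^1  =  630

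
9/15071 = 9/15071 = 0.00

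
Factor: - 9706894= - 2^1*503^1*9649^1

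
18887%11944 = 6943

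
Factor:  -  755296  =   - 2^5*23603^1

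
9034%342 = 142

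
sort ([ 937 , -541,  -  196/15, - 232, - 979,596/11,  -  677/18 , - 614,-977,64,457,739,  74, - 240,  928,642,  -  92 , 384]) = [-979,- 977, - 614,-541, - 240,-232, -92, - 677/18, - 196/15,  596/11, 64,  74,  384,  457, 642, 739, 928,937 ]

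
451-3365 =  - 2914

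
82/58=41/29 = 1.41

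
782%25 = 7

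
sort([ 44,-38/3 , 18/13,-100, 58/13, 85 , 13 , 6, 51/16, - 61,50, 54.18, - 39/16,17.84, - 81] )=[ - 100,-81, - 61, - 38/3, - 39/16,18/13,51/16, 58/13, 6,13,17.84,44, 50, 54.18 , 85] 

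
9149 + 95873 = 105022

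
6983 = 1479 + 5504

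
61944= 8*7743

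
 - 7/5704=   -  7/5704 = - 0.00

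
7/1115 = 7/1115 = 0.01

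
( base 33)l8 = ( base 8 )1275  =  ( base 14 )381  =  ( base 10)701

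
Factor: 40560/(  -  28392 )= - 10/7 = - 2^1*5^1*7^( - 1) 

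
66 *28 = 1848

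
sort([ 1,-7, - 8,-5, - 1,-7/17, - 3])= [-8,-7,- 5,-3 ,  -  1, - 7/17, 1]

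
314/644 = 157/322=0.49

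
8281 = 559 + 7722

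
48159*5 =240795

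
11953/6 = 11953/6 = 1992.17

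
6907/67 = 103 + 6/67 = 103.09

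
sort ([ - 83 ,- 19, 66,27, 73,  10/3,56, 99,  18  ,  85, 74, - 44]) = [  -  83,-44,-19,  10/3, 18,27, 56 , 66, 73,74,  85, 99]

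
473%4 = 1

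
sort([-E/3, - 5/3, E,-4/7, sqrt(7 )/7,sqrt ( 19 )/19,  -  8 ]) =[ - 8, - 5/3,  -  E/3, - 4/7 , sqrt(19)/19,  sqrt( 7 ) /7,  E ]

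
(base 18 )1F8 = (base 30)K2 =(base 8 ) 1132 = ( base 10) 602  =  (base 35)H7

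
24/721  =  24/721=0.03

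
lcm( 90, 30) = 90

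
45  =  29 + 16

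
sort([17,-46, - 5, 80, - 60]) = [  -  60, - 46, - 5,17, 80] 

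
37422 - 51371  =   - 13949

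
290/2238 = 145/1119=0.13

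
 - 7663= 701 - 8364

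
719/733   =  719/733 =0.98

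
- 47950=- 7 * 6850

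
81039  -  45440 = 35599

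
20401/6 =3400 + 1/6 = 3400.17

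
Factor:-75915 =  - 3^2 * 5^1*7^1*241^1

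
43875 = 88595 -44720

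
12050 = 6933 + 5117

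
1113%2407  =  1113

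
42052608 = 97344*432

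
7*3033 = 21231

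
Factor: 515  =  5^1*103^1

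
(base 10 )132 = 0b10000100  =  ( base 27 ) 4o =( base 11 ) 110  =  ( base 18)76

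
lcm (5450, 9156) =228900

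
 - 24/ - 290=12/145 = 0.08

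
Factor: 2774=2^1*19^1  *  73^1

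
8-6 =2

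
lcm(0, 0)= 0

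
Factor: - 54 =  - 2^1 * 3^3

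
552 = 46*12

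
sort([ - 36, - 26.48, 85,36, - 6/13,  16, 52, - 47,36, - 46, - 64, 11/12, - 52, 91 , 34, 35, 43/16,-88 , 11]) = [ - 88, - 64, - 52,  -  47 , - 46 ,  -  36, - 26.48 , - 6/13, 11/12,43/16, 11, 16,34, 35,36, 36,52 , 85 , 91]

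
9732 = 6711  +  3021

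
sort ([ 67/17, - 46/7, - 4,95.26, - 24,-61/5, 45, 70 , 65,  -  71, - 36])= [-71,-36,-24,-61/5, - 46/7, -4, 67/17, 45, 65,70 , 95.26 ]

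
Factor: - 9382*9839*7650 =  - 706167659700=- 2^2 * 3^2 * 5^2*17^1*4691^1*9839^1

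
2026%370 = 176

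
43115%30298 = 12817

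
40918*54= 2209572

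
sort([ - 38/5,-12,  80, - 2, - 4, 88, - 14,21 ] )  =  [ - 14,  -  12,-38/5, - 4, - 2,21  ,  80, 88]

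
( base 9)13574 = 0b10010000000100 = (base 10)9220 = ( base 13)4273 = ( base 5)243340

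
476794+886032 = 1362826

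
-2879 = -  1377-1502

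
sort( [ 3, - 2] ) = [ - 2 , 3 ] 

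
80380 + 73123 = 153503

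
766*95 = 72770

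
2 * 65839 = 131678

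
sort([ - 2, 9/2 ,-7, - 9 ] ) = [-9 , - 7,-2,9/2 ] 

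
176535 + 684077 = 860612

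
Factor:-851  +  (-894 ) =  - 5^1*349^1 = - 1745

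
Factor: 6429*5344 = 34356576  =  2^5*3^1* 167^1*2143^1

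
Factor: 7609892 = 2^2*1019^1*1867^1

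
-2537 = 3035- 5572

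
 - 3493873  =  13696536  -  17190409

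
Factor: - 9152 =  - 2^6*11^1*13^1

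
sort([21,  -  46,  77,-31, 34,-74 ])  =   [-74, - 46, - 31,21,34,77] 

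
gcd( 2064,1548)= 516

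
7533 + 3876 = 11409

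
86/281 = 86/281 = 0.31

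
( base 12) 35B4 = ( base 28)7jk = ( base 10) 6040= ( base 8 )13630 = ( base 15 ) 1bca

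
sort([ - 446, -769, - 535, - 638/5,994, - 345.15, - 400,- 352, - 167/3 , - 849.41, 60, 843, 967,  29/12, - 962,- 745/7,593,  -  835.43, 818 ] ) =[  -  962, - 849.41, - 835.43 , - 769, - 535, - 446 , - 400, - 352, - 345.15,- 638/5, - 745/7, - 167/3, 29/12,60, 593, 818,843, 967, 994]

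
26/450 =13/225= 0.06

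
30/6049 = 30/6049=0.00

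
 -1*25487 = - 25487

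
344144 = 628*548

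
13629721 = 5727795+7901926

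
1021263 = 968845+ 52418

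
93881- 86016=7865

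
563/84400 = 563/84400 = 0.01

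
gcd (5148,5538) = 78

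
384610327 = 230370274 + 154240053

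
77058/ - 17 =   -  77058/17 = - 4532.82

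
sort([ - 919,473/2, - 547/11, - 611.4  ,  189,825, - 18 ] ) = [- 919,-611.4, -547/11, - 18,189,473/2,  825 ]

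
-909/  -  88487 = 909/88487 = 0.01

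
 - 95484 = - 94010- 1474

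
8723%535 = 163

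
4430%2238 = 2192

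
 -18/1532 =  - 1 + 757/766 = -0.01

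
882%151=127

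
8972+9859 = 18831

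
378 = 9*42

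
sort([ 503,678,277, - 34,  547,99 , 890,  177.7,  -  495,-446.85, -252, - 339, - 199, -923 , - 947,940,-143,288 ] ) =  [ - 947 ,-923  ,-495,- 446.85,-339, - 252,-199 , - 143, - 34,99,177.7,277, 288, 503,547, 678,890,940 ]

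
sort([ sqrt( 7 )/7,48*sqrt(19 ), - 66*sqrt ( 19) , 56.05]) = [ - 66*sqrt ( 19 ),sqrt (7)/7, 56.05,48 * sqrt ( 19) ]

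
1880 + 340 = 2220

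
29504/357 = 82 + 230/357  =  82.64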